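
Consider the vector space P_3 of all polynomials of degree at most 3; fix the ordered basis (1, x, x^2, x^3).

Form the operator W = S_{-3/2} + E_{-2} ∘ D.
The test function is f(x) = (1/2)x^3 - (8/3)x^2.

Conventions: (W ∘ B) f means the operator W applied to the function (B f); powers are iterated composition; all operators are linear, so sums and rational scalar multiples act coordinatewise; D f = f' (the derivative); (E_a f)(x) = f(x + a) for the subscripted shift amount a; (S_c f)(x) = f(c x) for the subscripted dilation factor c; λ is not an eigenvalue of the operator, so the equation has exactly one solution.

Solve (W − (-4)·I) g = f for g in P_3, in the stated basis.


g(x) = (4/5)x^3 - (304/375)x^2 + (8416/1875)x - 10832/3125

write g with unknown coordinates in the stated basis and equate coefficients in (W − (-4)·I) g = f
solving from the highest basis element down gives g = (4/5)x^3 - (304/375)x^2 + (8416/1875)x - 10832/3125
check: W g = -(27/10)x^3 + (72/125)x^2 - (33664/1875)x + 43328/3125
so W g − (-4)·g = (1/2)x^3 - (8/3)x^2 = f ✓


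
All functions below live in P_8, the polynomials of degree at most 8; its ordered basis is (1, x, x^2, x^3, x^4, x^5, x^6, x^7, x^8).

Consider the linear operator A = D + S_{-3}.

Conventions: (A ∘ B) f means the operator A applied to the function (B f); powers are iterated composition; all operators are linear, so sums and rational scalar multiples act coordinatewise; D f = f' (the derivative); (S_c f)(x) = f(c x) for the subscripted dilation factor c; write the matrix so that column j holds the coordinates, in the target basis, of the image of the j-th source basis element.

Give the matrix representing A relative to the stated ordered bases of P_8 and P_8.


image of 1: 1
image of x: -3x + 1
image of x^2: 9x^2 + 2x
image of x^3: -27x^3 + 3x^2
image of x^4: 81x^4 + 4x^3
image of x^5: -243x^5 + 5x^4
image of x^6: 729x^6 + 6x^5
image of x^7: -2187x^7 + 7x^6
image of x^8: 6561x^8 + 8x^7
each image's coordinates form column j of the matrix

the matrix is [[1, 1, 0, 0, 0, 0, 0, 0, 0]; [0, -3, 2, 0, 0, 0, 0, 0, 0]; [0, 0, 9, 3, 0, 0, 0, 0, 0]; [0, 0, 0, -27, 4, 0, 0, 0, 0]; [0, 0, 0, 0, 81, 5, 0, 0, 0]; [0, 0, 0, 0, 0, -243, 6, 0, 0]; [0, 0, 0, 0, 0, 0, 729, 7, 0]; [0, 0, 0, 0, 0, 0, 0, -2187, 8]; [0, 0, 0, 0, 0, 0, 0, 0, 6561]] (rows listed top to bottom)


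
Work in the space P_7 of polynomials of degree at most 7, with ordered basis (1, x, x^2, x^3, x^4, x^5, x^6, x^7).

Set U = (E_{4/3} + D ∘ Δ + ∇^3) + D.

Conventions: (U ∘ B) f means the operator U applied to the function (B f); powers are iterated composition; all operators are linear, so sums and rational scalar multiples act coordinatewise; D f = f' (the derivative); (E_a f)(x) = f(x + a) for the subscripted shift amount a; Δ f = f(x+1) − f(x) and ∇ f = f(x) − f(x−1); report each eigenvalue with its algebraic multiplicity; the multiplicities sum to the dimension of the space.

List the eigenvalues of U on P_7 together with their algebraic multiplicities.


λ = 1 (multiplicity 8)

image of 1: 1
image of x: x + 7/3
image of x^2: x^2 + (14/3)x + 34/9
image of x^3: x^3 + 7x^2 + (34/3)x + 307/27
image of x^4: x^4 + (28/3)x^3 + (68/3)x^2 + (1228/27)x - 2336/81
image of x^5: x^5 + (35/3)x^4 + (340/9)x^3 + (3070/27)x^2 - (11680/81)x + 38689/243
image of x^6: x^6 + 14x^5 + (170/3)x^4 + (6140/27)x^3 - (11680/27)x^2 + (77378/81)x - 385190/729
image of x^7: x^7 + (49/3)x^6 + (238/3)x^5 + (10745/27)x^4 - (81760/81)x^3 + (270823/81)x^2 - (2696330/729)x + 3981415/2187
the matrix is upper triangular; its diagonal is (1, 1, 1, 1, 1, 1, 1, 1)
for a triangular matrix the eigenvalues are the diagonal entries, with algebraic multiplicity their repetition count


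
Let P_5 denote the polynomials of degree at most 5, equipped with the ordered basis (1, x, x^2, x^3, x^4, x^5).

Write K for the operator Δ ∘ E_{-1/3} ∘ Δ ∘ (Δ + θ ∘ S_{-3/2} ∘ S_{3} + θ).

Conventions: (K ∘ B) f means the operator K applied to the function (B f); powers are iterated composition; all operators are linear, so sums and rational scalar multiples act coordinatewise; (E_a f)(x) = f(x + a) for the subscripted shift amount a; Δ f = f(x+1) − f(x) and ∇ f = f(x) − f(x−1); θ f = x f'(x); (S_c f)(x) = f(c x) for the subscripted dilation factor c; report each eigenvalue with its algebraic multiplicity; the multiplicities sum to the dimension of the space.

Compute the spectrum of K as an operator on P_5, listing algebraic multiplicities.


image of 1: 0
image of x: 0
image of x^2: 85
image of x^3: -(6489/4)x - 2151/2
image of x^4: 19731x^2 + 26332x + 72515/6
image of x^5: -(1475425/8)x^3 - (1475185/4)x^2 - (16222955/48)x - 25061345/216
the matrix is upper triangular; its diagonal is (0, 0, 0, 0, 0, 0)
for a triangular matrix the eigenvalues are the diagonal entries, with algebraic multiplicity their repetition count

λ = 0 (multiplicity 6)


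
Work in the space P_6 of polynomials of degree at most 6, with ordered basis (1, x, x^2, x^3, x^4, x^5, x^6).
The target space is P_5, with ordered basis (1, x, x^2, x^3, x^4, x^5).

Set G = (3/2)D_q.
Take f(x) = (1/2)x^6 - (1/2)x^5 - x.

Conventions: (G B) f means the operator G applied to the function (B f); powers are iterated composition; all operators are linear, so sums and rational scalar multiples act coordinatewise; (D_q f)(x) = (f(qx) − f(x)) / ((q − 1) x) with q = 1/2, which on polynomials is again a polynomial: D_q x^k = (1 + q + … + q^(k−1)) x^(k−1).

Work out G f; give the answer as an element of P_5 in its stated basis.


g(x) = (189/128)x^5 - (93/64)x^4 - 3/2

D_q f = (63/64)x^5 - (31/32)x^4 - 1
((3/2)D_q) f = (189/128)x^5 - (93/64)x^4 - 3/2


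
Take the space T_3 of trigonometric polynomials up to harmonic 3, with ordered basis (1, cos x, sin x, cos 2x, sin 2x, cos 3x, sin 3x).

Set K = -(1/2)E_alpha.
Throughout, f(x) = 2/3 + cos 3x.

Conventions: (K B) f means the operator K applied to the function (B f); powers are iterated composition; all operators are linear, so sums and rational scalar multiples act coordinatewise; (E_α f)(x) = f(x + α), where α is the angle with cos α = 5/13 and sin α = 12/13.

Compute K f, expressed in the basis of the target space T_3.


E_alpha f = 2/3 - (2035/2197)cos 3x + (828/2197)sin 3x
(-(1/2)E_alpha) f = -1/3 + (2035/4394)cos 3x - (414/2197)sin 3x

the image equals g(x) = -1/3 + (2035/4394)cos 3x - (414/2197)sin 3x


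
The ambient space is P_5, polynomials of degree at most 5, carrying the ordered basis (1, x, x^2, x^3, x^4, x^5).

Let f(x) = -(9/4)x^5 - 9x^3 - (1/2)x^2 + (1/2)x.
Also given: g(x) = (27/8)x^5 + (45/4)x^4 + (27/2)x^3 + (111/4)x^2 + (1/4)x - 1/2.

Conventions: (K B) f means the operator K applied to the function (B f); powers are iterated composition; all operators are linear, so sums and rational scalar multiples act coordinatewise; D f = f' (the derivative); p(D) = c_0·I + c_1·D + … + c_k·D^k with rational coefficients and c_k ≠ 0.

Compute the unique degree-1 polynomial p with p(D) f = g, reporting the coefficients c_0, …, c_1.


p(D) = -(3/2)·I − D, i.e. c_0 = -3/2, c_1 = -1

D^0 f = -(9/4)x^5 - 9x^3 - (1/2)x^2 + (1/2)x
D^1 f = -(45/4)x^4 - 27x^2 - x + 1/2
matching coefficients of g against c_0 f + c_1 Df + … from the top degree down determines the c_i
solution: c_0 = -3/2, c_1 = -1


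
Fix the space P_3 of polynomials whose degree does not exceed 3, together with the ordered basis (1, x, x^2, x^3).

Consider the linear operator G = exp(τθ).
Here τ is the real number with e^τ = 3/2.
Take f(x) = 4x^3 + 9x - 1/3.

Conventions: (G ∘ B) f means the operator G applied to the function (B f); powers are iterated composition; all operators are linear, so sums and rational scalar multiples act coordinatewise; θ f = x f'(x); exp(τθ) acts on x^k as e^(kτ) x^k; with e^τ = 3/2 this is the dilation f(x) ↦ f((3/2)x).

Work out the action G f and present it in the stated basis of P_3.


g(x) = (27/2)x^3 + (27/2)x - 1/3

exp(τθ) x^k = e^(kτ) x^k; with e^τ = 3/2 this sends x^k to (3/2)^k x^k
x ↦ 3/2 x
x^3 ↦ 27/8 x^3
applying this coordinatewise to f: exp(τθ) f = (27/2)x^3 + (27/2)x - 1/3


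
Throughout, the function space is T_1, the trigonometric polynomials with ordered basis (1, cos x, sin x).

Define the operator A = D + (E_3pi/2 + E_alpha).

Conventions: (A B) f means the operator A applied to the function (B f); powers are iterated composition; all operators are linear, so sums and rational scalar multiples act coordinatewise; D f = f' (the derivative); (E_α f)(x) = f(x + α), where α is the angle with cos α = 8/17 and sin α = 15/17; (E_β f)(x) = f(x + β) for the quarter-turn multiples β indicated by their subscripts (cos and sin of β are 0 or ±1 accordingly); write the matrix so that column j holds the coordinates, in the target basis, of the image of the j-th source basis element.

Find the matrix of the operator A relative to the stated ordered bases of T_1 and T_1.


image of 1: 2
image of cos x: (8/17)cos x - (15/17)sin x
image of sin x: (15/17)cos x + (8/17)sin x
each image's coordinates form column j of the matrix

the matrix is [[2, 0, 0]; [0, 8/17, 15/17]; [0, -15/17, 8/17]] (rows listed top to bottom)


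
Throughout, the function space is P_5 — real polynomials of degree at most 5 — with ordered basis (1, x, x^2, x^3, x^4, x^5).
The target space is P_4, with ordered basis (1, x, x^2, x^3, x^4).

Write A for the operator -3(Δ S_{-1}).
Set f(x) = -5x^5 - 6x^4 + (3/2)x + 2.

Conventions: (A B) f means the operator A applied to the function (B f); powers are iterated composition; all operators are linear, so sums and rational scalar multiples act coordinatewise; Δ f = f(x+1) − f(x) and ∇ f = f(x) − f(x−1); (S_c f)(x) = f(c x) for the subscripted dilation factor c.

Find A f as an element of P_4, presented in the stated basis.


S_{-1} f = 5x^5 - 6x^4 - (3/2)x + 2
Δ S_{-1} f = 25x^4 + 26x^3 + 14x^2 + x - 5/2
(-3(Δ S_{-1})) f = -75x^4 - 78x^3 - 42x^2 - 3x + 15/2

the result is g(x) = -75x^4 - 78x^3 - 42x^2 - 3x + 15/2


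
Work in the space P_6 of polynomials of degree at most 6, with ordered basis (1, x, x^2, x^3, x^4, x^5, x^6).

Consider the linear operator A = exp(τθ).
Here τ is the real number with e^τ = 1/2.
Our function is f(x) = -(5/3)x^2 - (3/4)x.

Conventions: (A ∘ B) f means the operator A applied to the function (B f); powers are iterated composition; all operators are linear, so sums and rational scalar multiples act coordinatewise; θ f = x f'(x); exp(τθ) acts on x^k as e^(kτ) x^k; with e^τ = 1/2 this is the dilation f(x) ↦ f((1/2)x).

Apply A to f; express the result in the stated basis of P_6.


the image equals g(x) = -(5/12)x^2 - (3/8)x

exp(τθ) x^k = e^(kτ) x^k; with e^τ = 1/2 this sends x^k to (1/2)^k x^k
x ↦ 1/2 x
x^2 ↦ 1/4 x^2
applying this coordinatewise to f: exp(τθ) f = -(5/12)x^2 - (3/8)x


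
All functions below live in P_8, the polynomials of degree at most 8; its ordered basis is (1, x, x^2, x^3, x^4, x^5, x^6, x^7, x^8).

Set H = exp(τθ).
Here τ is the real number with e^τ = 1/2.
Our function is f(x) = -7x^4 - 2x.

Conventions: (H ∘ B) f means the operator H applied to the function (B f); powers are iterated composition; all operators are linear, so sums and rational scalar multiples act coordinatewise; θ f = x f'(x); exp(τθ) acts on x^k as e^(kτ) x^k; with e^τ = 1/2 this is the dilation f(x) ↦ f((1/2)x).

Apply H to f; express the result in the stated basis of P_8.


the result is g(x) = -(7/16)x^4 - x

exp(τθ) x^k = e^(kτ) x^k; with e^τ = 1/2 this sends x^k to (1/2)^k x^k
x ↦ 1/2 x
x^4 ↦ 1/16 x^4
applying this coordinatewise to f: exp(τθ) f = -(7/16)x^4 - x


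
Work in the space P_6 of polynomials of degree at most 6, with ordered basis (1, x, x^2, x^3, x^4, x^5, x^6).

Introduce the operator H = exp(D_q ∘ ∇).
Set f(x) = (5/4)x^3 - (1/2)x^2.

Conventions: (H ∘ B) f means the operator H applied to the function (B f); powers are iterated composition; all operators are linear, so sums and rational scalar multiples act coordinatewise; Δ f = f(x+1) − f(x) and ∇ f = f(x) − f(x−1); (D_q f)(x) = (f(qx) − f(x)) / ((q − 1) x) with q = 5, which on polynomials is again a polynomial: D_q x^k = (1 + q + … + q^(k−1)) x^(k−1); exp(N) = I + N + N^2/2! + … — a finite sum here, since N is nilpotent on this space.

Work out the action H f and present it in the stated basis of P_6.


the result is g(x) = (5/4)x^3 - (1/2)x^2 + (45/2)x - 19/4

order-1 term: (45/2)x - 19/4
the series for exp(D_q ∘ ∇) f terminates at order 1
exp(D_q ∘ ∇) f = (5/4)x^3 - (1/2)x^2 + (45/2)x - 19/4


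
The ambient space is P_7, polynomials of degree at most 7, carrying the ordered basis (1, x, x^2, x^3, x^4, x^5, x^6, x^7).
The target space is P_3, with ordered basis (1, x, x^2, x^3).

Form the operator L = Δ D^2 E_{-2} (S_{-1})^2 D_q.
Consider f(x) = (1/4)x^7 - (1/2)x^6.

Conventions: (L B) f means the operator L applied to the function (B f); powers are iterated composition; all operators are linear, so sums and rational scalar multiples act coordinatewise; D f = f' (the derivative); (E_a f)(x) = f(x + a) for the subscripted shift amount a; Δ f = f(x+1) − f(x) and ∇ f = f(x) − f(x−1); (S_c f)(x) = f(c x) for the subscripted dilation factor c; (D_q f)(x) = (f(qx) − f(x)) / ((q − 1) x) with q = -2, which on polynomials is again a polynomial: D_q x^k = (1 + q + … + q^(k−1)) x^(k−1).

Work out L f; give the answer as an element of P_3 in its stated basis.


D_q f = (43/4)x^6 + (21/2)x^5
S_{-1} D_q f = (43/4)x^6 - (21/2)x^5
S_{-1} S_{-1} D_q f = (43/4)x^6 + (21/2)x^5
E_{-2} (S_{-1})^2 D_q f = (43/4)x^6 - (237/2)x^5 + 540x^4 - 1300x^3 + 1740x^2 - 1224x + 352
D E_{-2} (S_{-1})^2 D_q f = (129/2)x^5 - (1185/2)x^4 + 2160x^3 - 3900x^2 + 3480x - 1224
D D E_{-2} (S_{-1})^2 D_q f = (645/2)x^4 - 2370x^3 + 6480x^2 - 7800x + 3480
Δ (D^2 E_{-2} (S_{-1})^2) D_q f = 1290x^3 - 5175x^2 + 7140x - 6735/2

the image equals g(x) = 1290x^3 - 5175x^2 + 7140x - 6735/2


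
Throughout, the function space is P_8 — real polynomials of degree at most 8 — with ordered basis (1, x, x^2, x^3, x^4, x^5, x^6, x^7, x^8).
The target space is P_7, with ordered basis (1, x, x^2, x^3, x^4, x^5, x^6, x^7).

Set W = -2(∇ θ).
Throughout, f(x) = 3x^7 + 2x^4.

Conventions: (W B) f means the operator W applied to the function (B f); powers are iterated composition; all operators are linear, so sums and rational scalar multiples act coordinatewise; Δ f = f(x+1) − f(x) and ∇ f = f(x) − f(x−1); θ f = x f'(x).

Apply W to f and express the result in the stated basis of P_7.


g(x) = -294x^6 + 882x^5 - 1470x^4 + 1406x^3 - 786x^2 + 230x - 26

θ f = 21x^7 + 8x^4
∇ θ f = 147x^6 - 441x^5 + 735x^4 - 703x^3 + 393x^2 - 115x + 13
(-2(∇ θ)) f = -294x^6 + 882x^5 - 1470x^4 + 1406x^3 - 786x^2 + 230x - 26


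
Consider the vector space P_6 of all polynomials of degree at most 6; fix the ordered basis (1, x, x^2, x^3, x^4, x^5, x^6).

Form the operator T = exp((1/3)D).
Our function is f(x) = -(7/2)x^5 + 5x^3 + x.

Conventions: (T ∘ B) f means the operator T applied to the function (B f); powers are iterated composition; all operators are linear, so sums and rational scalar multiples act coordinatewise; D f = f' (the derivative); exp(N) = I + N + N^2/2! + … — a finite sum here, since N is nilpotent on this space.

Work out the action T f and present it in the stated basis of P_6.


order-1 term: -(35/6)x^4 + 5x^2 + 1/3
order-2 term: -(35/9)x^3 + (5/3)x
order-3 term: -(35/27)x^2 + 5/27
order-4 term: -(35/162)x
order-5 term: -7/486
the series for exp((1/3)D) f terminates at order 5
exp((1/3)D) f = -(7/2)x^5 - (35/6)x^4 + (10/9)x^3 + (100/27)x^2 + (397/162)x + 245/486

g(x) = -(7/2)x^5 - (35/6)x^4 + (10/9)x^3 + (100/27)x^2 + (397/162)x + 245/486


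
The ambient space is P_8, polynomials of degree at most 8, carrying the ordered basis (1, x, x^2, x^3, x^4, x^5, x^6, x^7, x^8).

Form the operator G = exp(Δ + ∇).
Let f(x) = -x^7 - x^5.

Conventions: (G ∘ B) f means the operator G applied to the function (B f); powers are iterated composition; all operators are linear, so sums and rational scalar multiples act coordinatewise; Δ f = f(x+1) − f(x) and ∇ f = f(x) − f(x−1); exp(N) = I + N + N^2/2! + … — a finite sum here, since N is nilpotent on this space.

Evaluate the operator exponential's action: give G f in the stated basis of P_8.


the image equals g(x) = -x^7 - 14x^6 - 85x^5 - 360x^4 - 1160x^3 - 2494x^2 - 3296x - 2092

order-1 term: -14x^6 - 80x^4 - 62x^2 - 4
order-2 term: -84x^5 - 600x^3 - 528x
order-3 term: -280x^4 - 1760x^2 - 808
order-4 term: -560x^3 - 2320x
order-5 term: -672x^2 - 1152
order-6 term: -448x
order-7 term: -128
the series for exp(Δ + ∇) f terminates at order 7
exp(Δ + ∇) f = -x^7 - 14x^6 - 85x^5 - 360x^4 - 1160x^3 - 2494x^2 - 3296x - 2092


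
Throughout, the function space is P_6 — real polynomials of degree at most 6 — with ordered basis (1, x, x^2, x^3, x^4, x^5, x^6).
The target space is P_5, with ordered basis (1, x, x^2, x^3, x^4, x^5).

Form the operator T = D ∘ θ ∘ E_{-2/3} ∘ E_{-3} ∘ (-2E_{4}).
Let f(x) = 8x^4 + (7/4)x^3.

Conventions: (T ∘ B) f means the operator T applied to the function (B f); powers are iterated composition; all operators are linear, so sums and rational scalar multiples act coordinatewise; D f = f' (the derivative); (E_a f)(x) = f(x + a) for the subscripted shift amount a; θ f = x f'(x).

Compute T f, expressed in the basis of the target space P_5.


E_{4} f = 8x^4 + (519/4)x^3 + 789x^2 + 2132x + 2160
(-2E_{4}) f = -16x^4 - (519/2)x^3 - 1578x^2 - 4264x - 4320
E_{-3} (-2E_{4}) f = -16x^4 - (135/2)x^3 - (213/2)x^2 - (149/2)x - 39/2
E_{-2/3} E_{-3} (-2E_{4}) f = -16x^4 - (149/6)x^3 - (85/6)x^2 - (191/54)x - 53/162
θ E_{-2/3} E_{-3} (-2E_{4}) f = -64x^4 - (149/2)x^3 - (85/3)x^2 - (191/54)x
D (θ ∘ E_{-2/3} ∘ E_{-3}) (-2E_{4}) f = -256x^3 - (447/2)x^2 - (170/3)x - 191/54

g(x) = -256x^3 - (447/2)x^2 - (170/3)x - 191/54


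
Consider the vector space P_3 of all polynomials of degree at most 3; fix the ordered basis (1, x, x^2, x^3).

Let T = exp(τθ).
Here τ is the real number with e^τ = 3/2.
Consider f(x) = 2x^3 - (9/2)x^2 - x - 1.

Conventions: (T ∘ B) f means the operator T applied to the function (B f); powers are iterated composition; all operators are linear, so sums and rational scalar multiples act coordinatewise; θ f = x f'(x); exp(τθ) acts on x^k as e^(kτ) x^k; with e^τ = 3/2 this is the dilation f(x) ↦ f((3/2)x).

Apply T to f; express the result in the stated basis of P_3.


exp(τθ) x^k = e^(kτ) x^k; with e^τ = 3/2 this sends x^k to (3/2)^k x^k
x ↦ 3/2 x
x^2 ↦ 9/4 x^2
x^3 ↦ 27/8 x^3
applying this coordinatewise to f: exp(τθ) f = (27/4)x^3 - (81/8)x^2 - (3/2)x - 1

g(x) = (27/4)x^3 - (81/8)x^2 - (3/2)x - 1


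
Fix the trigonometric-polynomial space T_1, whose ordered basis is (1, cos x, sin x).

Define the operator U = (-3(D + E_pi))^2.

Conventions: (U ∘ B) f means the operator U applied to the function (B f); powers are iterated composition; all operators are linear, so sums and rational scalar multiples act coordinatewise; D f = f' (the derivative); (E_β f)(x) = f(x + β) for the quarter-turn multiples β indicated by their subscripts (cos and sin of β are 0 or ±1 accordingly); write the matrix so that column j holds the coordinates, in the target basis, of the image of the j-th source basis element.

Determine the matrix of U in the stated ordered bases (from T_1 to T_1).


image of 1: 9
image of cos x: 18sin x
image of sin x: -18cos x
each image's coordinates form column j of the matrix

the matrix is [[9, 0, 0]; [0, 0, -18]; [0, 18, 0]] (rows listed top to bottom)


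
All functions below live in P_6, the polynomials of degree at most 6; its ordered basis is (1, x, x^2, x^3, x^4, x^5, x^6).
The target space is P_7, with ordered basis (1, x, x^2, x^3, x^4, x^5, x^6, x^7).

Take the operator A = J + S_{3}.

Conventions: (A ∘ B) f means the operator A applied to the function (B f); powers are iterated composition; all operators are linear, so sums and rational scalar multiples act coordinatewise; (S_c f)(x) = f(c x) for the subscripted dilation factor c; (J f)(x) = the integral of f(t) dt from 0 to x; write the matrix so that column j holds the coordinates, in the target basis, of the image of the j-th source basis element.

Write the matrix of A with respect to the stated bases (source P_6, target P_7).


image of 1: x + 1
image of x: (1/2)x^2 + 3x
image of x^2: (1/3)x^3 + 9x^2
image of x^3: (1/4)x^4 + 27x^3
image of x^4: (1/5)x^5 + 81x^4
image of x^5: (1/6)x^6 + 243x^5
image of x^6: (1/7)x^7 + 729x^6
each image's coordinates form column j of the matrix

the matrix is [[1, 0, 0, 0, 0, 0, 0]; [1, 3, 0, 0, 0, 0, 0]; [0, 1/2, 9, 0, 0, 0, 0]; [0, 0, 1/3, 27, 0, 0, 0]; [0, 0, 0, 1/4, 81, 0, 0]; [0, 0, 0, 0, 1/5, 243, 0]; [0, 0, 0, 0, 0, 1/6, 729]; [0, 0, 0, 0, 0, 0, 1/7]] (rows listed top to bottom)


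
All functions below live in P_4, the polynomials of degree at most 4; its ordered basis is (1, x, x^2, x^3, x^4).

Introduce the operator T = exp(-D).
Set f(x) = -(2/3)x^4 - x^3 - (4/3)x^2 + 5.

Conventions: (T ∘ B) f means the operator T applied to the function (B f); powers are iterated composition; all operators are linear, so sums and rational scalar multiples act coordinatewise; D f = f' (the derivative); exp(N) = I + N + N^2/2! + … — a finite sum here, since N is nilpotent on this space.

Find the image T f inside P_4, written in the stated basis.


order-1 term: (8/3)x^3 + 3x^2 + (8/3)x
order-2 term: -4x^2 - 3x - 4/3
order-3 term: (8/3)x + 1
order-4 term: -2/3
the series for exp(-D) f terminates at order 4
exp(-D) f = -(2/3)x^4 + (5/3)x^3 - (7/3)x^2 + (7/3)x + 4

the result is g(x) = -(2/3)x^4 + (5/3)x^3 - (7/3)x^2 + (7/3)x + 4


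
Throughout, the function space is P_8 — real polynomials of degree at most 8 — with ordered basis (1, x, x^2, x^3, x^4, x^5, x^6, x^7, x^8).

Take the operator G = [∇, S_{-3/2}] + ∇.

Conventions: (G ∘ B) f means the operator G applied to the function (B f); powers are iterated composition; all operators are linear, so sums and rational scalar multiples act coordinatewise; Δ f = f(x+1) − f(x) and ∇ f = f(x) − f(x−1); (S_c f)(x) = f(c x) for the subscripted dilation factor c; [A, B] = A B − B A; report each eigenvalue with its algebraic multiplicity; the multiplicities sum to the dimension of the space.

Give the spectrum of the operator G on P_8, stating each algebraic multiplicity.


λ = 0 (multiplicity 9)

image of 1: 0
image of x: -3/2
image of x^2: (19/2)x - 9/4
image of x^3: -(111/8)x^2 + (21/8)x - 27/8
image of x^4: (151/4)x^3 - (183/8)x^2 + (121/4)x - 81/16
image of x^5: -(1865/32)x^4 + (515/16)x^3 - (1415/16)x^2 + (815/32)x - 243/32
image of x^6: (3837/32)x^5 - (7035/64)x^4 + (5045/16)x^3 - (9735/64)x^2 + (2667/32)x - 729/64
image of x^7: -(24619/128)x^6 + (22827/128)x^5 - (94745/128)x^4 + (56945/128)x^3 - (49287/128)x^2 + (13069/128)x - 2187/128
image of x^8: (11191/32)x^7 - (27307/64)x^6 + (61327/32)x^5 - (193235/128)x^4 + (53767/32)x^3 - (43687/64)x^2 + (7201/32)x - 6561/256
the matrix is upper triangular; its diagonal is (0, 0, 0, 0, 0, 0, 0, 0, 0)
for a triangular matrix the eigenvalues are the diagonal entries, with algebraic multiplicity their repetition count


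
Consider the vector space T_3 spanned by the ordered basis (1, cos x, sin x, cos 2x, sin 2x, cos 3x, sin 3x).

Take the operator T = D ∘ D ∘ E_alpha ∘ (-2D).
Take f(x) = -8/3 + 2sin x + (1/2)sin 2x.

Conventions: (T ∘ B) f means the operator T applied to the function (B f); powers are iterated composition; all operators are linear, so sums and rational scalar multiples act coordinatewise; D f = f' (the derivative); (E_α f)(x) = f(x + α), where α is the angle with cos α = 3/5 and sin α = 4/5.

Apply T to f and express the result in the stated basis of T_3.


D f = 2cos x + cos 2x
(-2D) f = -4cos x - 2cos 2x
E_alpha (-2D) f = -(12/5)cos x + (16/5)sin x + (14/25)cos 2x + (48/25)sin 2x
D E_alpha (-2D) f = (16/5)cos x + (12/5)sin x + (96/25)cos 2x - (28/25)sin 2x
D D E_alpha (-2D) f = (12/5)cos x - (16/5)sin x - (56/25)cos 2x - (192/25)sin 2x

g(x) = (12/5)cos x - (16/5)sin x - (56/25)cos 2x - (192/25)sin 2x


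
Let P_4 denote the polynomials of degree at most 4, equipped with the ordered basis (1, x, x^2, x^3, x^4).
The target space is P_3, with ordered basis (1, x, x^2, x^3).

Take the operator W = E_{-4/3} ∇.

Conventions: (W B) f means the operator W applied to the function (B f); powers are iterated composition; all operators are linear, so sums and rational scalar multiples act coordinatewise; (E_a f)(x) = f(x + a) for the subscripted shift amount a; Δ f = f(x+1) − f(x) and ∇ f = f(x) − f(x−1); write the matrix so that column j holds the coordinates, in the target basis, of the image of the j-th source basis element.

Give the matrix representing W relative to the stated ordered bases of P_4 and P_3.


image of 1: 0
image of x: 1
image of x^2: 2x - 11/3
image of x^3: 3x^2 - 11x + 31/3
image of x^4: 4x^3 - 22x^2 + (124/3)x - 715/27
each image's coordinates form column j of the matrix

the matrix is [[0, 1, -11/3, 31/3, -715/27]; [0, 0, 2, -11, 124/3]; [0, 0, 0, 3, -22]; [0, 0, 0, 0, 4]] (rows listed top to bottom)


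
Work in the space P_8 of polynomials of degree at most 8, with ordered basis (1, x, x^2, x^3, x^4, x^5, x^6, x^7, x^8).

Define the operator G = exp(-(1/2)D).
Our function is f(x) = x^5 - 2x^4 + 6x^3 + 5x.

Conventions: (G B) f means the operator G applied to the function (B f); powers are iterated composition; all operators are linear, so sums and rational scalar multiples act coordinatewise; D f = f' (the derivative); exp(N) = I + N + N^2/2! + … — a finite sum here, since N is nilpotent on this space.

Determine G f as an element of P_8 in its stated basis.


the result is g(x) = x^5 - (9/2)x^4 + (25/2)x^3 - (53/4)x^2 + (173/16)x - 109/32

order-1 term: -(5/2)x^4 + 4x^3 - 9x^2 - 5/2
order-2 term: (5/2)x^3 - 3x^2 + (9/2)x
order-3 term: -(5/4)x^2 + x - 3/4
order-4 term: (5/16)x - 1/8
order-5 term: -1/32
the series for exp(-(1/2)D) f terminates at order 5
exp(-(1/2)D) f = x^5 - (9/2)x^4 + (25/2)x^3 - (53/4)x^2 + (173/16)x - 109/32


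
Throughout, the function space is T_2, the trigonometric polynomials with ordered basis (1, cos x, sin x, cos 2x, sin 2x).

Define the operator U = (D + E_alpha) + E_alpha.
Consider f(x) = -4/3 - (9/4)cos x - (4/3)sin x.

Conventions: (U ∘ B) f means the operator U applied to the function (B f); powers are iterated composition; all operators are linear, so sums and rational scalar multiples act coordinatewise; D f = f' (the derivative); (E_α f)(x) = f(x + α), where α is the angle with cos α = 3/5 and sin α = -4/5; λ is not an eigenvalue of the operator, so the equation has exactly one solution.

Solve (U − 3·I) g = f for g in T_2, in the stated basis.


the image equals g(x) = 4/3 + (65/72)cos x + (25/24)sin x

write g with unknown coordinates in the stated basis and equate coefficients in (U − 3·I) g = f
solving from the highest basis element down gives g = 4/3 + (65/72)cos x + (25/24)sin x
check: U g = 8/3 + (11/24)cos x + (43/24)sin x
so U g − 3·g = -4/3 - (9/4)cos x - (4/3)sin x = f ✓


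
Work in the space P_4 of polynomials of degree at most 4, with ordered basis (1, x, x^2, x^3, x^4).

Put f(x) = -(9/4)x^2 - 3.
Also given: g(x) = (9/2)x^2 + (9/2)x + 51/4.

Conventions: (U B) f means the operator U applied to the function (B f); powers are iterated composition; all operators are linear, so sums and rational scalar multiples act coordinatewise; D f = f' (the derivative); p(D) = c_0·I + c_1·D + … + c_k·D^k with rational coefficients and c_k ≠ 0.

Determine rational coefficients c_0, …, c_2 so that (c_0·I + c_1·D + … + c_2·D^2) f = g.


c_0 = -2, c_1 = -1, c_2 = -3/2

D^0 f = -(9/4)x^2 - 3
D^1 f = -(9/2)x
D^2 f = -9/2
matching coefficients of g against c_0 f + c_1 Df + … from the top degree down determines the c_i
solution: c_0 = -2, c_1 = -1, c_2 = -3/2


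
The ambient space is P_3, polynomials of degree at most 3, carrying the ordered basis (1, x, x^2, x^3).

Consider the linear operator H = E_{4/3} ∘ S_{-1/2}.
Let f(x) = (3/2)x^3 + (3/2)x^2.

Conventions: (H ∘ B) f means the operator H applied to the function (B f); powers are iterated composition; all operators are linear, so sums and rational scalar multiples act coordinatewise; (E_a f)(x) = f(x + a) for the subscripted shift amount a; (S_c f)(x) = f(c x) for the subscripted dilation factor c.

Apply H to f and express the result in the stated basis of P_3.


the result is g(x) = -(3/16)x^3 - (3/8)x^2 + 2/9

S_{-1/2} f = -(3/16)x^3 + (3/8)x^2
E_{4/3} S_{-1/2} f = -(3/16)x^3 - (3/8)x^2 + 2/9


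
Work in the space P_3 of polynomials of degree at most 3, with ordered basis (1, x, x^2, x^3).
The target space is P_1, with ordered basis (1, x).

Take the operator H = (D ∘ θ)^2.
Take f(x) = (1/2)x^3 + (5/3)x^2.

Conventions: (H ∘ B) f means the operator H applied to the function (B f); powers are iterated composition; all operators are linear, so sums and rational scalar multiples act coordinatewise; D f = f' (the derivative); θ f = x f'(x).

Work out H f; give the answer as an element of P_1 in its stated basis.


the image equals g(x) = 18x + 20/3

θ f = (3/2)x^3 + (10/3)x^2
D θ f = (9/2)x^2 + (20/3)x
θ (D ∘ θ) f = 9x^2 + (20/3)x
D θ (D ∘ θ) f = 18x + 20/3


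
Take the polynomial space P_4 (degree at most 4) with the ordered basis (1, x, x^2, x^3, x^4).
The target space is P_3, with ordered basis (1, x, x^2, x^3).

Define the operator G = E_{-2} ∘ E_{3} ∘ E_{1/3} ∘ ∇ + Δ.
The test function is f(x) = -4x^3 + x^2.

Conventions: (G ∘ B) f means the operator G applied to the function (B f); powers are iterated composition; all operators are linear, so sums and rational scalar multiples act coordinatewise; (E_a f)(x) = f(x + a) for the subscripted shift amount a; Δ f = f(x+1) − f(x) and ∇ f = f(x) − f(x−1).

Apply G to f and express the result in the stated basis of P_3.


the result is g(x) = -24x^2 - 28x - 32/3

∇ f = -12x^2 + 14x - 5
E_{1/3} ∇ f = -12x^2 + 6x - 5/3
E_{3} (E_{1/3} ∘ ∇) f = -12x^2 - 66x - 275/3
E_{-2} E_{3} (E_{1/3} ∘ ∇) f = -12x^2 - 18x - 23/3
Δ f = -12x^2 - 10x - 3
(E_{-2} ∘ E_{3} ∘ E_{1/3} ∘ ∇ + Δ) f = -24x^2 - 28x - 32/3


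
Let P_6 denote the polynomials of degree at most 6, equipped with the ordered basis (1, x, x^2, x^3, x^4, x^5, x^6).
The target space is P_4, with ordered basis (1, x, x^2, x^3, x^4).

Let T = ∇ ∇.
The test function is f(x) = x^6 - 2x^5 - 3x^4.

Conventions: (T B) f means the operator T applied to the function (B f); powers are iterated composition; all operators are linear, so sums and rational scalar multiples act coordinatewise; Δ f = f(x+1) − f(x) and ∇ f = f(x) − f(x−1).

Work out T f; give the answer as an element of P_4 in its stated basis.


∇ f = 6x^5 - 25x^4 + 28x^3 - 17x^2 + 4x
∇ ∇ f = 30x^4 - 160x^3 + 294x^2 - 248x + 80

the result is g(x) = 30x^4 - 160x^3 + 294x^2 - 248x + 80


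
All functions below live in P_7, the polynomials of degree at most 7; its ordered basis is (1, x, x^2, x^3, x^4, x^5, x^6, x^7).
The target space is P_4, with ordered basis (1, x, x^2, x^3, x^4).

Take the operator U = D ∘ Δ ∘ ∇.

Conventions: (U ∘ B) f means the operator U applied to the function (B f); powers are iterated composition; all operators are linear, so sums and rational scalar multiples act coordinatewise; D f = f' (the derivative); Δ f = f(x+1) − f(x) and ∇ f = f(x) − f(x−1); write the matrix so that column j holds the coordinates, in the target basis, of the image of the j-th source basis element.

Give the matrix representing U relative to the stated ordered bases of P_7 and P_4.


image of 1: 0
image of x: 0
image of x^2: 0
image of x^3: 6
image of x^4: 24x
image of x^5: 60x^2 + 10
image of x^6: 120x^3 + 60x
image of x^7: 210x^4 + 210x^2 + 14
each image's coordinates form column j of the matrix

the matrix is [[0, 0, 0, 6, 0, 10, 0, 14]; [0, 0, 0, 0, 24, 0, 60, 0]; [0, 0, 0, 0, 0, 60, 0, 210]; [0, 0, 0, 0, 0, 0, 120, 0]; [0, 0, 0, 0, 0, 0, 0, 210]] (rows listed top to bottom)


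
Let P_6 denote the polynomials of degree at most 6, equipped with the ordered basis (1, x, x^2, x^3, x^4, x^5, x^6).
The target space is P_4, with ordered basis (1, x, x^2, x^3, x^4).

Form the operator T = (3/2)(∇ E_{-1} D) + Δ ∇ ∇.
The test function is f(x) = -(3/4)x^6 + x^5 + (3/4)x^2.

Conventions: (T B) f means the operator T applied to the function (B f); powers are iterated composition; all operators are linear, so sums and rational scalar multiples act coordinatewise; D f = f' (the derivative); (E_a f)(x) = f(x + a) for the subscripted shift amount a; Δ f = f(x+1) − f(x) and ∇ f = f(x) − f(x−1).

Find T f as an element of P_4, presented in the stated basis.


the image equals g(x) = -(135/4)x^4 + (285/2)x^3 - (825/2)x^2 + (2085/4)x - 489/2

D f = -(9/2)x^5 + 5x^4 + (3/2)x
E_{-1} D f = -(9/2)x^5 + (55/2)x^4 - 65x^3 + 75x^2 - 41x + 8
∇ E_{-1} D f = -(45/2)x^4 + 155x^3 - 405x^2 + (955/2)x - 213
((3/2)(∇ E_{-1} D)) f = -(135/4)x^4 + (465/2)x^3 - (1215/2)x^2 + (2865/4)x - 639/2
∇ f = -(9/2)x^5 + (65/4)x^4 - 25x^3 + (85/4)x^2 - 8x + 1
∇ ∇ f = -(45/2)x^4 + 110x^3 - (435/2)x^2 + 205x - 75
Δ ∇ ∇ f = -90x^3 + 195x^2 - 195x + 75
((3/2)(∇ E_{-1} D) + Δ ∇ ∇) f = -(135/4)x^4 + (285/2)x^3 - (825/2)x^2 + (2085/4)x - 489/2


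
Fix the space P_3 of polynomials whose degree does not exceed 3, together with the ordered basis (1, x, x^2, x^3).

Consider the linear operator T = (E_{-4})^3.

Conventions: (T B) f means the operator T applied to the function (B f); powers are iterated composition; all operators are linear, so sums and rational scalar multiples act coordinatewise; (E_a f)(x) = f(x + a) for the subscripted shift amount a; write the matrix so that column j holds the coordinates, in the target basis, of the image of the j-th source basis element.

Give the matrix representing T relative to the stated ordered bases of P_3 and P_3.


the matrix is [[1, -12, 144, -1728]; [0, 1, -24, 432]; [0, 0, 1, -36]; [0, 0, 0, 1]] (rows listed top to bottom)

image of 1: 1
image of x: x - 12
image of x^2: x^2 - 24x + 144
image of x^3: x^3 - 36x^2 + 432x - 1728
each image's coordinates form column j of the matrix


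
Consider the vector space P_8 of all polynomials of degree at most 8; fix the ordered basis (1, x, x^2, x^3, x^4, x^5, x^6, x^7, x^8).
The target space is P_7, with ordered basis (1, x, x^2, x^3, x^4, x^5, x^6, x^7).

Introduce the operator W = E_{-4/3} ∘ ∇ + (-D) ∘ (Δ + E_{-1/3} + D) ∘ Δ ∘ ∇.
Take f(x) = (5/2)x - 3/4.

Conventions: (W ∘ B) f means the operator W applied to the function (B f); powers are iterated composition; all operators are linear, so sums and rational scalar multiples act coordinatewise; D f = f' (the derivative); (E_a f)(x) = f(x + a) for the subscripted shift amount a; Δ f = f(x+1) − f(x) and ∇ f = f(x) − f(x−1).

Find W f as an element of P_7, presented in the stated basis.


the image equals g(x) = 5/2

∇ f = 5/2
E_{-4/3} ∇ f = 5/2
∇ f = 5/2
Δ ∇ f = 0
Δ (Δ ∘ ∇) f = 0
E_{-1/3} (Δ ∘ ∇) f = 0
D (Δ ∘ ∇) f = 0
(Δ + E_{-1/3} + D) (Δ ∘ ∇) f = 0
D (Δ + E_{-1/3} + D) (Δ ∘ ∇) f = 0
(-D) (Δ + E_{-1/3} + D) (Δ ∘ ∇) f = 0
(E_{-4/3} ∘ ∇ + (-D) ∘ (Δ + E_{-1/3} + D) ∘ Δ ∘ ∇) f = 5/2


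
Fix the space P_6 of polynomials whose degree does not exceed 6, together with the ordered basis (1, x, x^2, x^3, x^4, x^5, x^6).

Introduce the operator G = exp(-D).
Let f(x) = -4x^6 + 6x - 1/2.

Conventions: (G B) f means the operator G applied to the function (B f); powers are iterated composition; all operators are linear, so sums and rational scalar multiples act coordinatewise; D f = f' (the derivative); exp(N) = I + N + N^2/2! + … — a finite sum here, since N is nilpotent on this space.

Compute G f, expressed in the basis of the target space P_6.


order-1 term: 24x^5 - 6
order-2 term: -60x^4
order-3 term: 80x^3
order-4 term: -60x^2
order-5 term: 24x
order-6 term: -4
the series for exp(-D) f terminates at order 6
exp(-D) f = -4x^6 + 24x^5 - 60x^4 + 80x^3 - 60x^2 + 30x - 21/2

g(x) = -4x^6 + 24x^5 - 60x^4 + 80x^3 - 60x^2 + 30x - 21/2


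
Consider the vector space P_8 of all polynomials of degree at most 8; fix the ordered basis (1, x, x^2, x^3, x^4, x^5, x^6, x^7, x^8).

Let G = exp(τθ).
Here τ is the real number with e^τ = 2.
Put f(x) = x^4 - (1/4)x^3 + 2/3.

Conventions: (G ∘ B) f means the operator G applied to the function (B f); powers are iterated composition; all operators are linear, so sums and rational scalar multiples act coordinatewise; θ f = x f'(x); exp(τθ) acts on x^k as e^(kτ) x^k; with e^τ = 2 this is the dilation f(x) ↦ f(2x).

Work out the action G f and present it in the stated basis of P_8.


exp(τθ) x^k = e^(kτ) x^k; with e^τ = 2 this sends x^k to 2^k x^k
x^3 ↦ 8 x^3
x^4 ↦ 16 x^4
applying this coordinatewise to f: exp(τθ) f = 16x^4 - 2x^3 + 2/3

g(x) = 16x^4 - 2x^3 + 2/3


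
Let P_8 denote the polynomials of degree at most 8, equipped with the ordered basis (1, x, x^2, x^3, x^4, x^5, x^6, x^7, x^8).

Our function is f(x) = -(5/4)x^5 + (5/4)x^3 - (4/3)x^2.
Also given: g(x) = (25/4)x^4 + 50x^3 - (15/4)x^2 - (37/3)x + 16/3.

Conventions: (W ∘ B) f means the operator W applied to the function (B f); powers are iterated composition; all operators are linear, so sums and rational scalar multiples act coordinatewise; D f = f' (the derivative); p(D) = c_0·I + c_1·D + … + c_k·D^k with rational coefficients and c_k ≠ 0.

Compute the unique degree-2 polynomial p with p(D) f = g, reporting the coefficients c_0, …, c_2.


c_0 = 0, c_1 = -1, c_2 = -2

D^0 f = -(5/4)x^5 + (5/4)x^3 - (4/3)x^2
D^1 f = -(25/4)x^4 + (15/4)x^2 - (8/3)x
D^2 f = -25x^3 + (15/2)x - 8/3
matching coefficients of g against c_0 f + c_1 Df + … from the top degree down determines the c_i
solution: c_0 = 0, c_1 = -1, c_2 = -2


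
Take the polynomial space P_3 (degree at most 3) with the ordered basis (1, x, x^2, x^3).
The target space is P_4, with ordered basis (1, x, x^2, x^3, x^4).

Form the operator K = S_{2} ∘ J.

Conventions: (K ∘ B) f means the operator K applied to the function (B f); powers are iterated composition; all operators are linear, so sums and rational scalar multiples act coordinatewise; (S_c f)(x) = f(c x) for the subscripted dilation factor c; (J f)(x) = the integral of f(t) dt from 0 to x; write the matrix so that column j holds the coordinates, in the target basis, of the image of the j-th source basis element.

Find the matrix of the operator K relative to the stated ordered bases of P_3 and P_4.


the matrix is [[0, 0, 0, 0]; [2, 0, 0, 0]; [0, 2, 0, 0]; [0, 0, 8/3, 0]; [0, 0, 0, 4]] (rows listed top to bottom)

image of 1: 2x
image of x: 2x^2
image of x^2: (8/3)x^3
image of x^3: 4x^4
each image's coordinates form column j of the matrix


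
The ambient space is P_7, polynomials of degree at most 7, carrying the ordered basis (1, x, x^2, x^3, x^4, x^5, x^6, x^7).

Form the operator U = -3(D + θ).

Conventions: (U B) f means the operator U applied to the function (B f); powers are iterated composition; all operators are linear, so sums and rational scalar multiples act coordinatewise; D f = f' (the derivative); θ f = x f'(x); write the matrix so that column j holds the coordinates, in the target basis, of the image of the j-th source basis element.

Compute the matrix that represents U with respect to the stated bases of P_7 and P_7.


image of 1: 0
image of x: -3x - 3
image of x^2: -6x^2 - 6x
image of x^3: -9x^3 - 9x^2
image of x^4: -12x^4 - 12x^3
image of x^5: -15x^5 - 15x^4
image of x^6: -18x^6 - 18x^5
image of x^7: -21x^7 - 21x^6
each image's coordinates form column j of the matrix

the matrix is [[0, -3, 0, 0, 0, 0, 0, 0]; [0, -3, -6, 0, 0, 0, 0, 0]; [0, 0, -6, -9, 0, 0, 0, 0]; [0, 0, 0, -9, -12, 0, 0, 0]; [0, 0, 0, 0, -12, -15, 0, 0]; [0, 0, 0, 0, 0, -15, -18, 0]; [0, 0, 0, 0, 0, 0, -18, -21]; [0, 0, 0, 0, 0, 0, 0, -21]] (rows listed top to bottom)


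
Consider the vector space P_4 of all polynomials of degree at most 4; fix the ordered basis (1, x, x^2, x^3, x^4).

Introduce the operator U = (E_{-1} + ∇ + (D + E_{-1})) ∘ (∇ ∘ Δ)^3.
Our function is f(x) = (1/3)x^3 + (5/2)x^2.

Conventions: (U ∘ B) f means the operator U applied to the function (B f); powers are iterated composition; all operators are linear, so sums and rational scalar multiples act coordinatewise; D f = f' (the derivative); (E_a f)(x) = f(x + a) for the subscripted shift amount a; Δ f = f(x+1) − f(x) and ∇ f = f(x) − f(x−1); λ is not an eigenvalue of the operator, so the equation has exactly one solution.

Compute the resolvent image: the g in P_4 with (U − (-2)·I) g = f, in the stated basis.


g(x) = (1/6)x^3 + (5/4)x^2

write g with unknown coordinates in the stated basis and equate coefficients in (U − (-2)·I) g = f
solving from the highest basis element down gives g = (1/6)x^3 + (5/4)x^2
check: U g = 0
so U g − (-2)·g = (1/3)x^3 + (5/2)x^2 = f ✓
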